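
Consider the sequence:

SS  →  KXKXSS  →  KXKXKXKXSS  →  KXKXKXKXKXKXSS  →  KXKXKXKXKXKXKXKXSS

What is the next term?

The strings grow by a fixed prefix KXKX each time.
So the next term is KXKX·KXKXKXKXKXKXKXKXSS.

KXKXKXKXKXKXKXKXKXKXSS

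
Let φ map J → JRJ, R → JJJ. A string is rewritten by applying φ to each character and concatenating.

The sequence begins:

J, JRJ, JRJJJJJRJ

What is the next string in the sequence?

Expanding JRJJJJJRJ: J→JRJ, R→JJJ, J→JRJ, J→JRJ, J→JRJ, J→JRJ, J→JRJ, R→JJJ, J→JRJ. Concatenated: JRJ JJJ JRJ JRJ JRJ JRJ JRJ JJJ JRJ.

JRJJJJJRJJRJJRJJRJJRJJJJJRJ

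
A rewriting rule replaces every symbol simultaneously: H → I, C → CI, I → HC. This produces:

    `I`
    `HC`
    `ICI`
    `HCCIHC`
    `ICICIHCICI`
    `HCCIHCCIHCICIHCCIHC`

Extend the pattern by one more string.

Rewriting the 19 symbols of HCCIHCCIHCICIHCCIHC one by one yields I CI CI HC I CI CI HC I CI HC CI HC I CI CI HC I CI; concatenated:

ICICIHCICICIHCICIHCCIHCICICIHCICI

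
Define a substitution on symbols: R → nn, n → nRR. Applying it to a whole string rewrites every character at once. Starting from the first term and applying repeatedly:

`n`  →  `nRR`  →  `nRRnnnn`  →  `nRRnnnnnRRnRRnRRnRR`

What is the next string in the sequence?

Replace each of the 19 characters of nRRnnnnnRRnRRnRRnRR in place — nRR nn nn nRR nRR nRR nRR nRR nn nn nRR nn nn nRR nn nn nRR nn nn — and concatenate.

nRRnnnnnRRnRRnRRnRRnRRnnnnnRRnnnnnRRnnnnnRRnnnn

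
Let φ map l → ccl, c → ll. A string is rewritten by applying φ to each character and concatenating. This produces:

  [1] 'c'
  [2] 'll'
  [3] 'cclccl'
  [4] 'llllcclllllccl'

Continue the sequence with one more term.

Rewriting the 14 symbols of llllcclllllccl one by one yields ccl ccl ccl ccl ll ll ccl ccl ccl ccl ccl ll ll ccl; concatenated:

cclcclcclcclllllcclcclcclcclcclllllccl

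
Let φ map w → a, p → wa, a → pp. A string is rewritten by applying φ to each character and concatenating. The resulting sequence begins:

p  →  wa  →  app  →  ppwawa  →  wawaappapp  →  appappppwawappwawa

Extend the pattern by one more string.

φ(appappppwawappwawa) expands symbol-by-symbol to pp wa wa pp wa wa wa wa a pp a pp wa wa a pp a pp; joining the 18 pieces gives the next term.

ppwawappwawawawaappappwawaappapp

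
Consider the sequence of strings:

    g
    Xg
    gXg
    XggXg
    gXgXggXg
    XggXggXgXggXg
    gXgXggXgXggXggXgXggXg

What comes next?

XggXggXgXggXggXgXggXgXggXggXgXggXg

From term 3 onward, concatenate the second-to-last term with the last: g·Xg = gXg, Xg·gXg = XggXg, …
The next term joins XggXggXgXggXg and gXgXggXgXggXggXgXggXg.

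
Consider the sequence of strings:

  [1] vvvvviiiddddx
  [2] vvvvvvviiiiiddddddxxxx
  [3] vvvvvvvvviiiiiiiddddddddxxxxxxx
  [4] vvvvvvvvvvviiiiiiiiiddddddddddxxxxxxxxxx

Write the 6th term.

Term n consists of 2n+3 v's, followed by 2n+1 i's, followed by 2n+2 d's, followed by 3n-2 x's (n = 1, 2, …).
For term 6, n = 6, so the run lengths are 15, 13, 14, 16.

vvvvvvvvvvvvvvviiiiiiiiiiiiiddddddddddddddxxxxxxxxxxxxxxxx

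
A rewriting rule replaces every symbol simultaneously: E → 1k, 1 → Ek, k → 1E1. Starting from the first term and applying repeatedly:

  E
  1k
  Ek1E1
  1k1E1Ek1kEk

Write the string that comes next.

Rewriting each symbol of 1k1E1Ek1kEk: 1→Ek, k→1E1, 1→Ek, E→1k, 1→Ek, E→1k, k→1E1, 1→Ek, k→1E1, E→1k, k→1E1, which concatenates to Ek 1E1 Ek 1k Ek 1k 1E1 Ek 1E1 1k 1E1.

Ek1E1Ek1kEk1k1E1Ek1E11k1E1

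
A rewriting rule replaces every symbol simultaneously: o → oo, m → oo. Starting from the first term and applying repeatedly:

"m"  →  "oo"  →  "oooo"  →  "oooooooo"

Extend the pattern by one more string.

Expanding oooooooo: o→oo, o→oo, o→oo, o→oo, o→oo, o→oo, o→oo, o→oo. Concatenated: oo oo oo oo oo oo oo oo.

oooooooooooooooo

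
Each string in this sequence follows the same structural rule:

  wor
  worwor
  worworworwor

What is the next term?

Each string is two copies of the previous one concatenated.
Doubling worworworwor:

worworworworworworworwor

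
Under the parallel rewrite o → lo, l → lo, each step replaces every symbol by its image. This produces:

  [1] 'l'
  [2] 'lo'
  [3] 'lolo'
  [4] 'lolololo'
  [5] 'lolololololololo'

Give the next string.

Replace each of the 16 characters of lolololololololo in place — lo lo lo lo lo lo lo lo lo lo lo lo lo lo lo lo — and concatenate.

lolololololololololololololololo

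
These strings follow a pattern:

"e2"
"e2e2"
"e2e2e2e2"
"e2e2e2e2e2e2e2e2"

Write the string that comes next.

s(k+1) = s(k)·s(k) — each term doubles the last.
One more doubling of e2e2e2e2e2e2e2e2 gives the answer.

e2e2e2e2e2e2e2e2e2e2e2e2e2e2e2e2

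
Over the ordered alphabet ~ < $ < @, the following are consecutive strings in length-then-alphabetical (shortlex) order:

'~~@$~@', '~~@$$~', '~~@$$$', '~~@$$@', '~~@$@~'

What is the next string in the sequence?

Find the rightmost character of ~~@$@~ below @, bump it to the next letter, and reset everything to its right to ~.

~~@$@$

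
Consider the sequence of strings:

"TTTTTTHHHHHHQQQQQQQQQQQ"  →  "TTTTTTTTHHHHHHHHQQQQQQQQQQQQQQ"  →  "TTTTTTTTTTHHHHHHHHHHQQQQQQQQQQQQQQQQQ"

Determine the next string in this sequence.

Term n consists of 2n T's, followed by 2n H's, followed by 3n+2 Q's, where the shown terms are n = 3, 4, 5.
At n = 6 the blocks have lengths 12, 12, 20.

TTTTTTTTTTTTHHHHHHHHHHHHQQQQQQQQQQQQQQQQQQQQ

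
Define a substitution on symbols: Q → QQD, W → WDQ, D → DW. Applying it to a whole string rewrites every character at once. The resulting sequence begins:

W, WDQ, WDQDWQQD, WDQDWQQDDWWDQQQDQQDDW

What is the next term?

Rewriting the 21 symbols of WDQDWQQDDWWDQQQDQQDDW one by one yields WDQ DW QQD DW WDQ QQD QQD DW DW WDQ WDQ DW QQD QQD QQD DW QQD QQD DW DW WDQ; concatenated:

WDQDWQQDDWWDQQQDQQDDWDWWDQWDQDWQQDQQDQQDDWQQDQQDDWDWWDQ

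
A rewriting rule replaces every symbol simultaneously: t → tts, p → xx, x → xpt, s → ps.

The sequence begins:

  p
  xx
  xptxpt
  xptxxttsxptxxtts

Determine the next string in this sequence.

Applying the rule to each of the 16 symbols of xptxxttsxptxxtts gives the pieces xpt xx tts xpt xpt tts tts ps xpt xx tts xpt xpt tts tts ps, which concatenate to the answer.

xptxxttsxptxptttsttspsxptxxttsxptxptttsttsps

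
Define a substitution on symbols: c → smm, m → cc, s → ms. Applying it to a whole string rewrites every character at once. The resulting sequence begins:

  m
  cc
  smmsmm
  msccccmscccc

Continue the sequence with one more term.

ccmssmmsmmsmmsmmccmssmmsmmsmmsmm

Apply φ to msccccmscccc symbol by symbol: m→cc, s→ms, c→smm, c→smm, c→smm, c→smm, m→cc, s→ms, c→smm, c→smm, c→smm, c→smm; joined: cc ms smm smm smm smm cc ms smm smm smm smm.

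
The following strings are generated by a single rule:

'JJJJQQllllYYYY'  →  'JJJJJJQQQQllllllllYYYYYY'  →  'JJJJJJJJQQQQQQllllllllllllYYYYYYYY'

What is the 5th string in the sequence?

JJJJJJJJJJJJQQQQQQQQQQllllllllllllllllllllYYYYYYYYYYYY

Reading off run lengths: J runs 4, 6, 8; Q runs 2, 4, 6; l runs 4, 8, 12; Y runs 4, 6, 8 — each is linear in n (n = 1, 2, …).
Setting n = 5 gives 12, 10, 20, 12 characters in each block.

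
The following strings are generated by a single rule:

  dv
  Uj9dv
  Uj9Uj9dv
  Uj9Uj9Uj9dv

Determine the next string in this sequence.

Uj9Uj9Uj9Uj9dv

The strings grow by a fixed prefix Uj9 each time.
So the next term is Uj9·Uj9Uj9Uj9dv.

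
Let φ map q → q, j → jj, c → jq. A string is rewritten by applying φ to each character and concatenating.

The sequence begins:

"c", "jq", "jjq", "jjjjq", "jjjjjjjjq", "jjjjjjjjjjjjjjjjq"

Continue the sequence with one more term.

Rewriting the 17 symbols of jjjjjjjjjjjjjjjjq one by one yields jj jj jj jj jj jj jj jj jj jj jj jj jj jj jj jj q; concatenated:

jjjjjjjjjjjjjjjjjjjjjjjjjjjjjjjjq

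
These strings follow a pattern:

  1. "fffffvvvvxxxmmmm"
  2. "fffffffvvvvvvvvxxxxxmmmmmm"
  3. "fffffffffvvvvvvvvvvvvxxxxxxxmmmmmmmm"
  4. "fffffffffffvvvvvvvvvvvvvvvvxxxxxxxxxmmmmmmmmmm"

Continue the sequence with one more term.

fffffffffffffvvvvvvvvvvvvvvvvvvvvxxxxxxxxxxxmmmmmmmmmmmm

Each string has the form f^{2n+3} v^{4n} x^{2n+1} m^{2n+2} (n = 1, 2, …).
At n = 5 the blocks have lengths 13, 20, 11, 12.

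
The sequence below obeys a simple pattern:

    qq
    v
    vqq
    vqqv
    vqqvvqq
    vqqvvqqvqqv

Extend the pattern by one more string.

Each term (from the third on) is the previous term followed by the one before it: term 3 = v·qq = vqq.
So term 7 is vqqvvqqvqqv·vqqvvqq.

vqqvvqqvqqvvqqvvqq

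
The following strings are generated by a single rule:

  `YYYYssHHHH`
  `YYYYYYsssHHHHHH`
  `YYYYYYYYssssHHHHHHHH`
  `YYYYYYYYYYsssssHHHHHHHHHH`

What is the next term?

Each string has the form Y^{2n} s^{n} H^{2n}, where the shown terms are n = 2, 3, 4, 5.
For the next term, n = 6, so the run lengths are 12, 6, 12.

YYYYYYYYYYYYssssssHHHHHHHHHHHH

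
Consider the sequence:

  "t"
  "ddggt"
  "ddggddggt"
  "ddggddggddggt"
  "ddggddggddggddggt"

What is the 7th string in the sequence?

ddggddggddggddggddggddggt

The strings grow by a fixed prefix ddgg each time.
From ddggddggddggddggt, 2 further steps: ddggddggddggddggt → ddggddggddggddggddggt → (answer).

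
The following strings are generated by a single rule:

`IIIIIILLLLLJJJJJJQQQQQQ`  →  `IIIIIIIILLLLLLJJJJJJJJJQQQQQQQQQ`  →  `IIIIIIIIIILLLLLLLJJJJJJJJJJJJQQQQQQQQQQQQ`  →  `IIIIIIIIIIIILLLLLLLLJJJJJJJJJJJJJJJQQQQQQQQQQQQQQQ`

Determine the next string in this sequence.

Each string has the form I^{2n+2} L^{n+3} J^{3n} Q^{3n}, where the shown terms are n = 2, 3, 4, 5.
Setting n = 6 gives 14, 9, 18, 18 characters in each block.

IIIIIIIIIIIIIILLLLLLLLLJJJJJJJJJJJJJJJJJJQQQQQQQQQQQQQQQQQQ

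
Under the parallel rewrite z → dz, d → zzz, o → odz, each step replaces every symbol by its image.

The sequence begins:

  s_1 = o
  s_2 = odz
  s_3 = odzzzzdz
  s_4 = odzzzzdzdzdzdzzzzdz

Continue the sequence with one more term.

odzzzzdzdzdzdzzzzdzzzzdzzzzdzzzzdzdzdzdzzzzdz

φ(odzzzzdzdzdzdzzzzdz) expands symbol-by-symbol to odz zzz dz dz dz dz zzz dz zzz dz zzz dz zzz dz dz dz dz zzz dz; joining the 19 pieces gives the next term.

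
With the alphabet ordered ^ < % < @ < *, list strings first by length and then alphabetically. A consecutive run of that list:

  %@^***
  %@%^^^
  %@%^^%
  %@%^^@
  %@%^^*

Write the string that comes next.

%@%^%^

The successor of %@%^^* increments the rightmost position that isn't already * and resets every position after it to ^.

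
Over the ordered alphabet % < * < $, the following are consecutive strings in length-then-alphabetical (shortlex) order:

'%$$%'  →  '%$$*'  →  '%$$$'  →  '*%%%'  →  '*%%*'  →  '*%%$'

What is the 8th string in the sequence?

Advancing 2 positions from *%%$ through *%%$ → *%*% reaches term 8.

*%**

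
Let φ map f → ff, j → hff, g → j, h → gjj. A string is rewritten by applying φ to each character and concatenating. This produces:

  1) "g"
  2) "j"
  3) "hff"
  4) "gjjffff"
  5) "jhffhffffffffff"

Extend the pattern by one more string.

Applying the rule to each of the 15 symbols of jhffhffffffffff gives the pieces hff gjj ff ff gjj ff ff ff ff ff ff ff ff ff ff, which concatenate to the answer.

hffgjjffffgjjffffffffffffffffffff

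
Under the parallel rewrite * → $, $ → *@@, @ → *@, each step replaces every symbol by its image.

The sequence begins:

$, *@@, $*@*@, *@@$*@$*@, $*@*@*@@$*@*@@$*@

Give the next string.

Replace each of the 17 characters of $*@*@*@@$*@*@@$*@ in place — *@@ $ *@ $ *@ $ *@ *@ *@@ $ *@ $ *@ *@ *@@ $ *@ — and concatenate.

*@@$*@$*@$*@*@*@@$*@$*@*@*@@$*@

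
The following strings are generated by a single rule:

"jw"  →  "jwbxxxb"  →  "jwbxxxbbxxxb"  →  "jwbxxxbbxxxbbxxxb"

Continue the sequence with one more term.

Every step adds bxxxb to the end: s(k+1) = s(k)·bxxxb.
Applying this once more to jwbxxxbbxxxbbxxxb:

jwbxxxbbxxxbbxxxbbxxxb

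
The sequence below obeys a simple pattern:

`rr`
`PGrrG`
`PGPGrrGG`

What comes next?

PGPGPGrrGGG

Each term wraps the previous one in PG on the left and G on the right.
One more step from PGPGrrGG gives the answer.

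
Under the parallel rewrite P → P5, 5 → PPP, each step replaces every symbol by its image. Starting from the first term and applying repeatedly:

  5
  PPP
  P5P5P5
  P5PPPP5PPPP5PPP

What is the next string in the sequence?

P5PPPP5P5P5P5PPPP5P5P5P5PPPP5P5P5

φ(P5PPPP5PPPP5PPP) expands symbol-by-symbol to P5 PPP P5 P5 P5 P5 PPP P5 P5 P5 P5 PPP P5 P5 P5; joining the 15 pieces gives the next term.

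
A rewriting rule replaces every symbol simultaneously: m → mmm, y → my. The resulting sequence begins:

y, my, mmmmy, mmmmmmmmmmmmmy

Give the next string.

mmmmmmmmmmmmmmmmmmmmmmmmmmmmmmmmmmmmmmmmy

Applying the rule to each of the 14 symbols of mmmmmmmmmmmmmy gives the pieces mmm mmm mmm mmm mmm mmm mmm mmm mmm mmm mmm mmm mmm my, which concatenate to the answer.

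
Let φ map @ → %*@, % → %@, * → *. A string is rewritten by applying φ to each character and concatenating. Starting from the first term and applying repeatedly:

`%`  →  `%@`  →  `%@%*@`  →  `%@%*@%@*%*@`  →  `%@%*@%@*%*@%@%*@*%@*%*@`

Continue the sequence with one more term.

Replace each of the 23 characters of %@%*@%@*%*@%@%*@*%@*%*@ in place — %@ %*@ %@ * %*@ %@ %*@ * %@ * %*@ %@ %*@ %@ * %*@ * %@ %*@ * %@ * %*@ — and concatenate.

%@%*@%@*%*@%@%*@*%@*%*@%@%*@%@*%*@*%@%*@*%@*%*@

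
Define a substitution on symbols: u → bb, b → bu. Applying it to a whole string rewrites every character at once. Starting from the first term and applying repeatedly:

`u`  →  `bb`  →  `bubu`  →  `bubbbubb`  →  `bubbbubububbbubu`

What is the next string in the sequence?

Rewriting the 16 symbols of bubbbubububbbubu one by one yields bu bb bu bu bu bb bu bb bu bb bu bu bu bb bu bb; concatenated:

bubbbubububbbubbbubbbubububbbubb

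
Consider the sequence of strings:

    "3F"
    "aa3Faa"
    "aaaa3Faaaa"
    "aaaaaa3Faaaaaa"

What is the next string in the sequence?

aaaaaaaa3Faaaaaaaa

Every step adds aa to the front and aa to the end of the previous string.
So the next term is aa·aaaaaa3Faaaaaa·aa.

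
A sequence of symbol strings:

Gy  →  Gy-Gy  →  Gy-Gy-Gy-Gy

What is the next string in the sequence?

s(k+1) = s(k)·-·s(k) — each term doubles the last with '-' between the halves.
Doubling Gy-Gy-Gy-Gy with '-' between the halves:

Gy-Gy-Gy-Gy-Gy-Gy-Gy-Gy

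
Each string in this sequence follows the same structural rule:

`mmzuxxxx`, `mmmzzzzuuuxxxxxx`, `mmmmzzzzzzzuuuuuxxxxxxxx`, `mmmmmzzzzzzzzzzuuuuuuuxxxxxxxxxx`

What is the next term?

mmmmmmzzzzzzzzzzzzzuuuuuuuuuxxxxxxxxxxxx

Reading off run lengths: m runs 2, 3, 4, 5; z runs 1, 4, 7, 10; u runs 1, 3, 5, 7; x runs 4, 6, 8, 10 — each is linear in n (n = 1, 2, …).
For the next term, n = 5, so the run lengths are 6, 13, 9, 12.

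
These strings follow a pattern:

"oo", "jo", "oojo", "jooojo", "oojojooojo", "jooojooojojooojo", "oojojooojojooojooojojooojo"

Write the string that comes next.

jooojooojojooojooojojooojojooojooojojooojo

Each term (from the third on) is the two preceding terms concatenated in order: term 3 = oo·jo = oojo.
Continuing: jooojooojojooojo · oojojooojojooojooojojooojo gives term 8.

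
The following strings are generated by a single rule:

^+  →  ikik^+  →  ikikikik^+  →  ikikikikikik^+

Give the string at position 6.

ikikikikikikikikikik^+

The strings grow by a fixed prefix ikik each time.
From ikikikikikik^+, 2 further steps: ikikikikikik^+ → ikikikikikikikik^+ → (answer).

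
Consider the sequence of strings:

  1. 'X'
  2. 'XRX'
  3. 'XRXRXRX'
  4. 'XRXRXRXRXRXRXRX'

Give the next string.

XRXRXRXRXRXRXRXRXRXRXRXRXRXRXRX

Each string is two copies of the previous one joined by 'R'.
So the next term is two copies of XRXRXRXRXRXRXRX with 'R' between the halves.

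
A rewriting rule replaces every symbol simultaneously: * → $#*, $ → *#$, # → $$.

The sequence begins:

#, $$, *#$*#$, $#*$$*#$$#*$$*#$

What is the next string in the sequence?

φ($#*$$*#$$#*$$*#$) expands symbol-by-symbol to *#$ $$ $#* *#$ *#$ $#* $$ *#$ *#$ $$ $#* *#$ *#$ $#* $$ *#$; joining the 16 pieces gives the next term.

*#$$$$#**#$*#$$#*$$*#$*#$$$$#**#$*#$$#*$$*#$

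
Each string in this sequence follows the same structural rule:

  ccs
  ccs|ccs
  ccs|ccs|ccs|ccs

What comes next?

ccs|ccs|ccs|ccs|ccs|ccs|ccs|ccs

Every step duplicates the string with '|' between the halves.
So the next term is two copies of ccs|ccs|ccs|ccs with '|' between the halves.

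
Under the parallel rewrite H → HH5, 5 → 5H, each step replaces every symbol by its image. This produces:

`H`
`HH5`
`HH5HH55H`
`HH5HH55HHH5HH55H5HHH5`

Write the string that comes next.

Rewriting the 21 symbols of HH5HH55HHH5HH55H5HHH5 one by one yields HH5 HH5 5H HH5 HH5 5H 5H HH5 HH5 HH5 5H HH5 HH5 5H 5H HH5 5H HH5 HH5 HH5 5H; concatenated:

HH5HH55HHH5HH55H5HHH5HH5HH55HHH5HH55H5HHH55HHH5HH5HH55H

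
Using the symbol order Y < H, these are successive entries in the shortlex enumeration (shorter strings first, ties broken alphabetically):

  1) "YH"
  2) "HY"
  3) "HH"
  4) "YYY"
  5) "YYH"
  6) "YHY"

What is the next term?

YHH

Find the rightmost character of YHY below H, bump it to the next letter, and reset everything to its right to Y.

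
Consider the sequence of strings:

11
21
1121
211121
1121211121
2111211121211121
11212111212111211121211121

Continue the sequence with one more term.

This is a Fibonacci-style word recurrence s(k) = s(k−2)·s(k−1): e.g. 11·21 = 1121.
The next term joins 2111211121211121 and 11212111212111211121211121.

211121112121112111212111212111211121211121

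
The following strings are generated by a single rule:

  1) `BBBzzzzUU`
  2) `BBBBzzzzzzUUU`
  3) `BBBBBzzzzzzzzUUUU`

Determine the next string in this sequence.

Each string has the form B^{n+1} z^{2n} U^{n}, where the shown terms are n = 2, 3, 4.
For the next term, n = 5, so the run lengths are 6, 10, 5.

BBBBBBzzzzzzzzzzUUUUU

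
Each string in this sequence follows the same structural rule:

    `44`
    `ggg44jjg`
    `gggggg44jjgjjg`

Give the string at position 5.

gggggggggggg44jjgjjgjjgjjg

Every step adds ggg to the front and jjg to the end of the previous string.
From gggggg44jjgjjg, 2 further steps: gggggg44jjgjjg → ggggggggg44jjgjjgjjg → (answer).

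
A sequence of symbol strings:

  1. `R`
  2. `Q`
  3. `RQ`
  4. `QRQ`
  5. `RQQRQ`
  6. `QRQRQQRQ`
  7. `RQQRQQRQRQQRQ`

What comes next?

Each term (from the third on) is the two preceding terms concatenated in order: term 3 = R·Q = RQ.
Continuing: QRQRQQRQ · RQQRQQRQRQQRQ gives term 8.

QRQRQQRQRQQRQQRQRQQRQ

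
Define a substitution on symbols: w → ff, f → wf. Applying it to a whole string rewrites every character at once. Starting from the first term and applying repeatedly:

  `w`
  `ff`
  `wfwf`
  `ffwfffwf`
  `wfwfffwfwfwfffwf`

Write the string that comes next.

Rewriting the 16 symbols of wfwfffwfwfwfffwf one by one yields ff wf ff wf wf wf ff wf ff wf ff wf wf wf ff wf; concatenated:

ffwfffwfwfwfffwfffwfffwfwfwfffwf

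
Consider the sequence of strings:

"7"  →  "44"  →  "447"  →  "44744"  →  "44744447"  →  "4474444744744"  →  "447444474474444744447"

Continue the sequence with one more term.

4474444744744447444474474444744744

Each term (from the third on) is the previous term followed by the one before it: term 3 = 44·7 = 447.
The next term joins 447444474474444744447 and 4474444744744.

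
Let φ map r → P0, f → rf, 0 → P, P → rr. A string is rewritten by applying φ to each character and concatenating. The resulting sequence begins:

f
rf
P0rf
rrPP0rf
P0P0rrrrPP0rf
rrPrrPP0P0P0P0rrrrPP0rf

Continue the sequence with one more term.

P0P0rrP0P0rrrrPrrPrrPrrPP0P0P0P0rrrrPP0rf

Replace each of the 23 characters of rrPrrPP0P0P0P0rrrrPP0rf in place — P0 P0 rr P0 P0 rr rr P rr P rr P rr P P0 P0 P0 P0 rr rr P P0 rf — and concatenate.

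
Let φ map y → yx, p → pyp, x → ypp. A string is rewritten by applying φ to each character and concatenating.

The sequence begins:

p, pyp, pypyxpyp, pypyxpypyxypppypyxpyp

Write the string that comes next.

Applying the rule to each of the 21 symbols of pypyxpypyxypppypyxpyp gives the pieces pyp yx pyp yx ypp pyp yx pyp yx ypp yx pyp pyp pyp yx pyp yx ypp pyp yx pyp, which concatenate to the answer.

pypyxpypyxypppypyxpypyxyppyxpyppyppypyxpypyxypppypyxpyp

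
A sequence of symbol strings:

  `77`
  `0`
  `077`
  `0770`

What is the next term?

This is a Fibonacci-style word recurrence s(k) = s(k−1)·s(k−2): e.g. 0·77 = 077.
So term 5 is 0770·077.

0770077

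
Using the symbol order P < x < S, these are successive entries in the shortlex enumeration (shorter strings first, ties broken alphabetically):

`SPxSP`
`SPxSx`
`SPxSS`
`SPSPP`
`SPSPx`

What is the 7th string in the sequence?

Advancing 2 positions from SPSPx through SPSPx → SPSPS reaches term 7.

SPSxP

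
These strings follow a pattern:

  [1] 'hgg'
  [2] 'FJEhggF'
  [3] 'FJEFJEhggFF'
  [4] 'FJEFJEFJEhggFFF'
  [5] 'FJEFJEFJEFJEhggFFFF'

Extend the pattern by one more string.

Every step adds FJE to the front and F to the end of the previous string.
Applying this once more to FJEFJEFJEFJEhggFFFF:

FJEFJEFJEFJEFJEhggFFFFF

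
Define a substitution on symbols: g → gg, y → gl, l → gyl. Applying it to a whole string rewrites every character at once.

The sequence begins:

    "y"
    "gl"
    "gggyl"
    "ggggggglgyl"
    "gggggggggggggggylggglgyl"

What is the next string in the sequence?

Rewriting the 24 symbols of gggggggggggggggylggglgyl one by one yields gg gg gg gg gg gg gg gg gg gg gg gg gg gg gg gl gyl gg gg gg gyl gg gl gyl; concatenated:

ggggggggggggggggggggggggggggggglgylgggggggylggglgyl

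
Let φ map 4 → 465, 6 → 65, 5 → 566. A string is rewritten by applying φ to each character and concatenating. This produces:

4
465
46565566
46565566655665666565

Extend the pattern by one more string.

φ(46565566655665666565) expands symbol-by-symbol to 465 65 566 65 566 566 65 65 65 566 566 65 65 566 65 65 65 566 65 566; joining the 20 pieces gives the next term.

4656556665566566656565566566656556665656556665566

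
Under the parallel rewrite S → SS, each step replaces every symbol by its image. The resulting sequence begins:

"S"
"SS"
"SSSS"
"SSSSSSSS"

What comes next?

Apply φ to SSSSSSSS symbol by symbol: S→SS, S→SS, S→SS, S→SS, S→SS, S→SS, S→SS, S→SS; joined: SS SS SS SS SS SS SS SS.

SSSSSSSSSSSSSSSS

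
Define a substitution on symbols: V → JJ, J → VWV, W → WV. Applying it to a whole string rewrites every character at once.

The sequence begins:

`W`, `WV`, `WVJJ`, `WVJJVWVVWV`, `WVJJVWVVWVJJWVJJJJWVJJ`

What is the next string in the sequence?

Applying the rule to each of the 22 symbols of WVJJVWVVWVJJWVJJJJWVJJ gives the pieces WV JJ VWV VWV JJ WV JJ JJ WV JJ VWV VWV WV JJ VWV VWV VWV VWV WV JJ VWV VWV, which concatenate to the answer.

WVJJVWVVWVJJWVJJJJWVJJVWVVWVWVJJVWVVWVVWVVWVWVJJVWVVWV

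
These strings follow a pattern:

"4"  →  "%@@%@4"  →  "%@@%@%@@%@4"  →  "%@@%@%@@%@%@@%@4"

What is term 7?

Every step adds %@@%@ at the front: s(k+1) = %@@%@·s(k).
From %@@%@%@@%@%@@%@4, 3 further steps: %@@%@%@@%@%@@%@4 → %@@%@%@@%@%@@%@%@@%@4 → %@@%@%@@%@%@@%@%@@%@%@@%@4 → (answer).

%@@%@%@@%@%@@%@%@@%@%@@%@%@@%@4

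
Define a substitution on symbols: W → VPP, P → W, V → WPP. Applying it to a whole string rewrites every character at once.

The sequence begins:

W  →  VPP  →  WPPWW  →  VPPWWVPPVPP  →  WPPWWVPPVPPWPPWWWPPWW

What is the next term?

Rewriting the 21 symbols of WPPWWVPPVPPWPPWWWPPWW one by one yields VPP W W VPP VPP WPP W W WPP W W VPP W W VPP VPP VPP W W VPP VPP; concatenated:

VPPWWVPPVPPWPPWWWPPWWVPPWWVPPVPPVPPWWVPPVPP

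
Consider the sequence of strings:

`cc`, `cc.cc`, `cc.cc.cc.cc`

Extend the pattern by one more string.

Each string is two copies of the previous one joined by '.'.
One more doubling of cc.cc.cc.cc gives the answer.

cc.cc.cc.cc.cc.cc.cc.cc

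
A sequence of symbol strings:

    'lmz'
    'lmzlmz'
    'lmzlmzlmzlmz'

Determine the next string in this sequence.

Each string is two copies of the previous one concatenated.
One more doubling of lmzlmzlmzlmz gives the answer.

lmzlmzlmzlmzlmzlmzlmzlmz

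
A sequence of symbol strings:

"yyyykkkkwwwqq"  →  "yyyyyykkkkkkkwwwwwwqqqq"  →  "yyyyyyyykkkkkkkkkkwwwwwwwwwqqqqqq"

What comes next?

yyyyyyyyyykkkkkkkkkkkkkwwwwwwwwwwwwqqqqqqqq

The n-th term is 2n+2 y's then 3n+1 k's then 3n w's then 2n q's (n = 1, 2, …).
For the next term, n = 4, so the run lengths are 10, 13, 12, 8.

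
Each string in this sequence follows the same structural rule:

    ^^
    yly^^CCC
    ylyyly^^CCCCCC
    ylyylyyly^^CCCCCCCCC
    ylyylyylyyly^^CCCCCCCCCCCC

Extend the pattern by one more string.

Every step adds yly to the front and CCC to the end of the previous string.
So the next term is yly·ylyylyylyyly^^CCCCCCCCCCCC·CCC.

ylyylyylyylyyly^^CCCCCCCCCCCCCCC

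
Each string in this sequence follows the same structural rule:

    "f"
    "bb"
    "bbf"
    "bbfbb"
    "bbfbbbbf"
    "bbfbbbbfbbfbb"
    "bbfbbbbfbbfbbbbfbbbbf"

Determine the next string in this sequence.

bbfbbbbfbbfbbbbfbbbbfbbfbbbbfbbfbb

Each term (from the third on) is the previous term followed by the one before it: term 3 = bb·f = bbf.
So term 8 is bbfbbbbfbbfbbbbfbbbbf·bbfbbbbfbbfbb.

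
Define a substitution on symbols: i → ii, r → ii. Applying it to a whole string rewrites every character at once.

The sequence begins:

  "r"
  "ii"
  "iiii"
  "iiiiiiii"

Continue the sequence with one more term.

iiiiiiiiiiiiiiii

Rewriting each symbol of iiiiiiii: i→ii, i→ii, i→ii, i→ii, i→ii, i→ii, i→ii, i→ii, which concatenates to ii ii ii ii ii ii ii ii.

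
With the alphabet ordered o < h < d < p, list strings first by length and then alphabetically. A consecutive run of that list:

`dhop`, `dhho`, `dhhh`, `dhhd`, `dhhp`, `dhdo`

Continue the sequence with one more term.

dhdh

Find the rightmost character of dhdo below p, bump it to the next letter, and reset everything to its right to o.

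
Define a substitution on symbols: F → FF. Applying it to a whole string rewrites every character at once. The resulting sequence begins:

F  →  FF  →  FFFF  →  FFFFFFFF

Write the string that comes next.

FFFFFFFFFFFFFFFF

Expanding FFFFFFFF: F→FF, F→FF, F→FF, F→FF, F→FF, F→FF, F→FF, F→FF. Concatenated: FF FF FF FF FF FF FF FF.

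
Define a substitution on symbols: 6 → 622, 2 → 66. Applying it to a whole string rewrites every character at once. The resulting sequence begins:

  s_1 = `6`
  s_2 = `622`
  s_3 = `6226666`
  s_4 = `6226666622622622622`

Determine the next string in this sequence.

Rewriting the 19 symbols of 6226666622622622622 one by one yields 622 66 66 622 622 622 622 622 66 66 622 66 66 622 66 66 622 66 66; concatenated:

62266666226226226226226666622666662266666226666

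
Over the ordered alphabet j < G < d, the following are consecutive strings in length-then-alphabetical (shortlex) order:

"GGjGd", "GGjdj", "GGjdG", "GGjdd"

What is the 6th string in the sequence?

Continuing the enumeration 2 steps past GGjdd: GGjdd → GGGjj → (answer).

GGGjG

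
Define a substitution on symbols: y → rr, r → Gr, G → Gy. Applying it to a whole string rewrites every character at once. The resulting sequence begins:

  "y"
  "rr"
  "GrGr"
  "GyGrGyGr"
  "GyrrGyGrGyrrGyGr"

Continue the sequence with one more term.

Rewriting the 16 symbols of GyrrGyGrGyrrGyGr one by one yields Gy rr Gr Gr Gy rr Gy Gr Gy rr Gr Gr Gy rr Gy Gr; concatenated:

GyrrGrGrGyrrGyGrGyrrGrGrGyrrGyGr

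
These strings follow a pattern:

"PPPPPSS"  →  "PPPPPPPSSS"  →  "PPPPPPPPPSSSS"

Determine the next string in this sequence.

PPPPPPPPPPPSSSSS

The n-th term is 2n+1 P's then n S's, where the shown terms are n = 2, 3, 4.
Setting n = 5 gives 11, 5 characters in each block.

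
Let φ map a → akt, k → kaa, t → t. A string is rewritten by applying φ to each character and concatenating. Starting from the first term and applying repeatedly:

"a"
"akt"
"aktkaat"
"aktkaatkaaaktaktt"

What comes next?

aktkaatkaaaktakttkaaaktaktaktkaataktkaatt

φ(aktkaatkaaaktaktt) expands symbol-by-symbol to akt kaa t kaa akt akt t kaa akt akt akt kaa t akt kaa t t; joining the 17 pieces gives the next term.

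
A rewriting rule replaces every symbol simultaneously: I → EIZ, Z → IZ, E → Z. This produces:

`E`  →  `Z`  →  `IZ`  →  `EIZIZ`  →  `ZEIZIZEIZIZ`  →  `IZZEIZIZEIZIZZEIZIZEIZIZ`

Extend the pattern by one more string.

EIZIZIZZEIZIZEIZIZZEIZIZEIZIZIZZEIZIZEIZIZZEIZIZEIZIZ

Replace each of the 24 characters of IZZEIZIZEIZIZZEIZIZEIZIZ in place — EIZ IZ IZ Z EIZ IZ EIZ IZ Z EIZ IZ EIZ IZ IZ Z EIZ IZ EIZ IZ Z EIZ IZ EIZ IZ — and concatenate.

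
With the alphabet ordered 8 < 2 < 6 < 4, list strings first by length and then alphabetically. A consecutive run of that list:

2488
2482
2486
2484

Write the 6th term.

Advancing 2 positions from 2484 through 2484 → 2428 reaches term 6.

2422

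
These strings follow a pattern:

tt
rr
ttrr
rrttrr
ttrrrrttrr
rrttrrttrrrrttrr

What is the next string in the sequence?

ttrrrrttrrrrttrrttrrrrttrr

This is a Fibonacci-style word recurrence s(k) = s(k−2)·s(k−1): e.g. tt·rr = ttrr.
So term 7 is ttrrrrttrr·rrttrrttrrrrttrr.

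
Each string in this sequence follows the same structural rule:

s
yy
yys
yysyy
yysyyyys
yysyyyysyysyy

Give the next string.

Each term (from the third on) is the previous term followed by the one before it: term 3 = yy·s = yys.
Continuing: yysyyyysyysyy · yysyyyys gives term 7.

yysyyyysyysyyyysyyyys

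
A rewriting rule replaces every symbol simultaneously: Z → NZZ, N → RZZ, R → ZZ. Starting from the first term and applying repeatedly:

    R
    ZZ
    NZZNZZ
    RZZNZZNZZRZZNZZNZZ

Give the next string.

Applying the rule to each of the 18 symbols of RZZNZZNZZRZZNZZNZZ gives the pieces ZZ NZZ NZZ RZZ NZZ NZZ RZZ NZZ NZZ ZZ NZZ NZZ RZZ NZZ NZZ RZZ NZZ NZZ, which concatenate to the answer.

ZZNZZNZZRZZNZZNZZRZZNZZNZZZZNZZNZZRZZNZZNZZRZZNZZNZZ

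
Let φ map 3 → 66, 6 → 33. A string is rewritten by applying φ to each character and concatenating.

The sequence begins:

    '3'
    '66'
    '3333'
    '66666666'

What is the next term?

Apply φ to 66666666 symbol by symbol: 6→33, 6→33, 6→33, 6→33, 6→33, 6→33, 6→33, 6→33; joined: 33 33 33 33 33 33 33 33.

3333333333333333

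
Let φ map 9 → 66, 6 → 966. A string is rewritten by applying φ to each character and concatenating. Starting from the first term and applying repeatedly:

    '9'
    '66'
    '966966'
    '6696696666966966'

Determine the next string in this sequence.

Applying the rule to each of the 16 symbols of 6696696666966966 gives the pieces 966 966 66 966 966 66 966 966 966 966 66 966 966 66 966 966, which concatenate to the answer.

96696666966966669669669669666696696666966966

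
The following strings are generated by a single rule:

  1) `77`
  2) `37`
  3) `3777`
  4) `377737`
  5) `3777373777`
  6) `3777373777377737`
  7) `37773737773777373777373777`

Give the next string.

377737377737773737773737773777373777377737

From term 3 onward, concatenate the last term with the second-to-last: 37·77 = 3777, 3777·37 = 377737, …
Continuing: 37773737773777373777373777 · 3777373777377737 gives term 8.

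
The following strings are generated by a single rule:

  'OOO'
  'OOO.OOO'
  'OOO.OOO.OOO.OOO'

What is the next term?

OOO.OOO.OOO.OOO.OOO.OOO.OOO.OOO

s(k+1) = s(k)·.·s(k) — each term doubles the last with '.' between the halves.
So the next term is two copies of OOO.OOO.OOO.OOO with '.' between the halves.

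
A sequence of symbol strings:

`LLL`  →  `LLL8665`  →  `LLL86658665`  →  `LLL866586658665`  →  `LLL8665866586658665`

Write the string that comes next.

Each term is the previous one with 8665 appended.
So the next term is LLL8665866586658665·8665.

LLL86658665866586658665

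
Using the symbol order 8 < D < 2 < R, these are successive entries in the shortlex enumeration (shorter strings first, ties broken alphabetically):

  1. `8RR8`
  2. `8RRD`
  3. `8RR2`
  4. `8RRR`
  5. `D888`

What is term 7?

Stepping forward 2 times from D888: D888 → D88D, then the target.

D882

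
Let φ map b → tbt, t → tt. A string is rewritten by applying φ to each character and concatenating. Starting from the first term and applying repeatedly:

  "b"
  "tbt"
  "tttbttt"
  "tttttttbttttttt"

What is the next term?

Applying the rule to each of the 15 symbols of tttttttbttttttt gives the pieces tt tt tt tt tt tt tt tbt tt tt tt tt tt tt tt, which concatenate to the answer.

tttttttttttttttbttttttttttttttt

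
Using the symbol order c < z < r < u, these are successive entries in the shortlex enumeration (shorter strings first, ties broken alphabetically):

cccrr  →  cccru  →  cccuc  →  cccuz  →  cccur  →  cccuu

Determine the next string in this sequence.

Find the rightmost character of cccuu below u, bump it to the next letter, and reset everything to its right to c.

cczcc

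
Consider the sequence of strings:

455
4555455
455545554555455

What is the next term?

Every step duplicates the string with '5' between the halves.
So the next term is two copies of 455545554555455 with '5' between the halves.

4555455545554555455545554555455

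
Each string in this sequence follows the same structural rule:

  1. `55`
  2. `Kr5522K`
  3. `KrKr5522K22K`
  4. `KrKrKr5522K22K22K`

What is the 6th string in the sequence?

KrKrKrKrKr5522K22K22K22K22K

Every step adds Kr to the front and 22K to the end of the previous string.
From KrKrKr5522K22K22K, 2 further steps: KrKrKr5522K22K22K → KrKrKrKr5522K22K22K22K → (answer).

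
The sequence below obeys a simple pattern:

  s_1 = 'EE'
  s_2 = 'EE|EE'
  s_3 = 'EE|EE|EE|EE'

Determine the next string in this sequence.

EE|EE|EE|EE|EE|EE|EE|EE

Every step duplicates the string with '|' between the halves.
One more doubling of EE|EE|EE|EE gives the answer.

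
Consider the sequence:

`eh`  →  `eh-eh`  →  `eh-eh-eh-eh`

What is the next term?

eh-eh-eh-eh-eh-eh-eh-eh

Each string is two copies of the previous one joined by '-'.
One more doubling of eh-eh-eh-eh gives the answer.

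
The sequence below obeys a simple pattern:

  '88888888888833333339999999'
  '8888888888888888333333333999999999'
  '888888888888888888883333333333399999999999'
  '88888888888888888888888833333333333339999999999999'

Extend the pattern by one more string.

Reading off run lengths: 8 runs 12, 16, 20, 24; 3 runs 7, 9, 11, 13; 9 runs 7, 9, 11, 13 — each is linear in n, where the shown terms are n = 3, 4, 5, 6.
At n = 7 the blocks have lengths 28, 15, 15.

8888888888888888888888888888333333333333333999999999999999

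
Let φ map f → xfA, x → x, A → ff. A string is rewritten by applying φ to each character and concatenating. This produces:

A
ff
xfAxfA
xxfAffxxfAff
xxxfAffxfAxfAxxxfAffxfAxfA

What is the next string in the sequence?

Replace each of the 26 characters of xxxfAffxfAxfAxxxfAffxfAxfA in place — x x x xfA ff xfA xfA x xfA ff x xfA ff x x x xfA ff xfA xfA x xfA ff x xfA ff — and concatenate.

xxxxfAffxfAxfAxxfAffxxfAffxxxxfAffxfAxfAxxfAffxxfAff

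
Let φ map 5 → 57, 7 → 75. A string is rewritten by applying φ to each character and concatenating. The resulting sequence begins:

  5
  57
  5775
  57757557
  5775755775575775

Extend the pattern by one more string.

57757557755757757557577557757557

Applying the rule to each of the 16 symbols of 5775755775575775 gives the pieces 57 75 75 57 75 57 57 75 75 57 57 75 57 75 75 57, which concatenate to the answer.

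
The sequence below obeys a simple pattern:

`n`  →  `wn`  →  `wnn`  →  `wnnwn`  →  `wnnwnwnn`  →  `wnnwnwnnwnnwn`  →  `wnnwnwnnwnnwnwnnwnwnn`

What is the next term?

wnnwnwnnwnnwnwnnwnwnnwnnwnwnnwnnwn

From term 3 onward, concatenate the last term with the second-to-last: wn·n = wnn, wnn·wn = wnnwn, …
The next term joins wnnwnwnnwnnwnwnnwnwnn and wnnwnwnnwnnwn.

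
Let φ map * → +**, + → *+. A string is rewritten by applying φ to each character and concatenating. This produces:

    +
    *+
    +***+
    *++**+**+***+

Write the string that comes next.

Rewriting the 13 symbols of *++**+**+***+ one by one yields +** *+ *+ +** +** *+ +** +** *+ +** +** +** *+; concatenated:

+***+*++**+***++**+***++**+**+***+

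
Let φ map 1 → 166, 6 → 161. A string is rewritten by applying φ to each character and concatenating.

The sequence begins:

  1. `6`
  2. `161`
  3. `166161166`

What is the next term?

Apply φ to 166161166 symbol by symbol: 1→166, 6→161, 6→161, 1→166, 6→161, 1→166, 1→166, 6→161, 6→161; joined: 166 161 161 166 161 166 166 161 161.

166161161166161166166161161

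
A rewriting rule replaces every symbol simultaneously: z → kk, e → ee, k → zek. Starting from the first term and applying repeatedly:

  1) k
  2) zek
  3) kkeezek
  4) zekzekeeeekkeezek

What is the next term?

Applying the rule to each of the 17 symbols of zekzekeeeekkeezek gives the pieces kk ee zek kk ee zek ee ee ee ee zek zek ee ee kk ee zek, which concatenate to the answer.

kkeezekkkeezekeeeeeeeezekzekeeeekkeezek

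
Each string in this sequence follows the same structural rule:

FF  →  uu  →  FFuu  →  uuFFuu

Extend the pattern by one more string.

This is a Fibonacci-style word recurrence s(k) = s(k−2)·s(k−1): e.g. FF·uu = FFuu.
The next term joins FFuu and uuFFuu.

FFuuuuFFuu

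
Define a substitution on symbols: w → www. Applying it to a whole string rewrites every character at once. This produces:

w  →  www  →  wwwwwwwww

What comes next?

Expanding wwwwwwwww: w→www, w→www, w→www, w→www, w→www, w→www, w→www, w→www, w→www. Concatenated: www www www www www www www www www.

wwwwwwwwwwwwwwwwwwwwwwwwwww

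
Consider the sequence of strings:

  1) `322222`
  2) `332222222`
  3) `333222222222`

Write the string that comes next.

333322222222222

The n-th term is n-1 3's then 2n+1 2's, where the shown terms are n = 2, 3, 4.
Setting n = 5 gives 4, 11 characters in each block.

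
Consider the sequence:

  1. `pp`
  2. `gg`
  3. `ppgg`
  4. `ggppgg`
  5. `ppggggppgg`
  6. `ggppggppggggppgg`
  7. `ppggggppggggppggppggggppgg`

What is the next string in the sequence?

ggppggppggggppggppggggppggggppggppggggppgg

From term 3 onward, concatenate the second-to-last term with the last: pp·gg = ppgg, gg·ppgg = ggppgg, …
So term 8 is ggppggppggggppgg·ppggggppggggppggppggggppgg.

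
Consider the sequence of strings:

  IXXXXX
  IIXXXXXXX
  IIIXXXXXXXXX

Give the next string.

Each string has the form I^{n-1} X^{2n+1}, where the shown terms are n = 2, 3, 4.
Setting n = 5 gives 4, 11 characters in each block.

IIIIXXXXXXXXXXX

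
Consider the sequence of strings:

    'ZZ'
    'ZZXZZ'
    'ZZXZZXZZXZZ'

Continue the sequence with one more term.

Every step duplicates the string with 'X' between the halves.
One more doubling of ZZXZZXZZXZZ gives the answer.

ZZXZZXZZXZZXZZXZZXZZXZZ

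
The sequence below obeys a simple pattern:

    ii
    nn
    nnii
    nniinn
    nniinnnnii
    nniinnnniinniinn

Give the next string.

Each term (from the third on) is the previous term followed by the one before it: term 3 = nn·ii = nnii.
So term 7 is nniinnnniinniinn·nniinnnnii.

nniinnnniinniinnnniinnnnii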